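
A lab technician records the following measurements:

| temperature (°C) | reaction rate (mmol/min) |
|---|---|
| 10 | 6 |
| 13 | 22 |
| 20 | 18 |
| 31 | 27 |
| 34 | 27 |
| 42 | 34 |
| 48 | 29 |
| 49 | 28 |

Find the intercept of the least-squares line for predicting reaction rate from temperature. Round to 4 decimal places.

n = 8, Σx = 247, Σy = 191, Σxy = 6653, Σx² = 9255
Sxx = Σx² − (Σx)²/n = 9255 − 7626.125 = 1628.875
Sxy = Σxy − (Σx)(Σy)/n = 6653 − 5897.125 = 755.875
b = Sxy/Sxx = 755.875/1628.875 = 0.464047
a = ȳ − b·x̄ = 23.875 − 0.464047·30.875 = 9.547540

9.5475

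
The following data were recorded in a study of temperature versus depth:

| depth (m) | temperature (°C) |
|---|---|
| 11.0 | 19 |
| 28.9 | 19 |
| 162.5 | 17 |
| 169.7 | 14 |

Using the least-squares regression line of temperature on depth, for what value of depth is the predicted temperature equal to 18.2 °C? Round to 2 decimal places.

53.84

n = 4, Σx = 372.1, Σy = 69, Σxy = 5896.4, Σx² = 56160.55
Sxx = Σx² − (Σx)²/n = 56160.55 − 34614.6025 = 21545.9475
Sxy = Σxy − (Σx)(Σy)/n = 5896.4 − 6418.725 = -522.325
b = Sxy/Sxx = -522.325/21545.9475 = -0.024242
a = ȳ − b·x̄ = 17.25 − (-0.024242)·93.025 = 19.505147
Set a + b·x = 18.2: x = (18.2 − 19.505147) / (-0.024242) = 53.837425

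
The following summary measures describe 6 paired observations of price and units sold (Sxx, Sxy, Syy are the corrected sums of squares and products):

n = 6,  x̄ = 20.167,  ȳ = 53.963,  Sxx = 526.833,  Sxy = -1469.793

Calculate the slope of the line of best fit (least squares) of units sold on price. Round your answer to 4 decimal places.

-2.7899

b = Sxy/Sxx = -1469.793/526.833 = -2.789865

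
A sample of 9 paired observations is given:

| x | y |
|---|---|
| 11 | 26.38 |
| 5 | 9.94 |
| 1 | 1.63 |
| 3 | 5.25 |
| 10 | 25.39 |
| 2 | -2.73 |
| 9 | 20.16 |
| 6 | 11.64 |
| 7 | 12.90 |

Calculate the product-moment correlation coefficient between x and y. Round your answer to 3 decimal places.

n = 9, Σx = 54, Σy = 110.56, Σxy = 947.28, Σx² = 426, Σy² = 2185.3576
Sxx = Σx² − (Σx)²/n = 426 − 324 = 102
Sxy = Σxy − (Σx)(Σy)/n = 947.28 − 663.36 = 283.92
Syy = Σy² − (Σy)²/n = 2185.3576 − 1358.168178 = 827.189422
r = Sxy/√(Sxx·Syy) = 283.92/√(84373.321067) = 283.92/290.470861 = 0.977447

0.977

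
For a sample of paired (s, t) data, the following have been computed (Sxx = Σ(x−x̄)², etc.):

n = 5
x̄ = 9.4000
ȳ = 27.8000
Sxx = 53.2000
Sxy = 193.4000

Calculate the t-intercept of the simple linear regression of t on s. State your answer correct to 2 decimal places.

-6.37

b = Sxy/Sxx = 193.4/53.2 = 3.635338
a = ȳ − b·x̄ = 27.8 − 3.635338·9.4 = -6.372180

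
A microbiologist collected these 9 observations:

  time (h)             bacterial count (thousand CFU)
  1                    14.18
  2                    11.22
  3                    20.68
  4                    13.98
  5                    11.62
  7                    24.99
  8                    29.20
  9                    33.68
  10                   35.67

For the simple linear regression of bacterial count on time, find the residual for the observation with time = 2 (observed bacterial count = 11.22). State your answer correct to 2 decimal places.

n = 9, Σx = 49, Σy = 195.22, Σxy = 1281.03, Σx² = 349
Sxx = Σx² − (Σx)²/n = 349 − 266.777778 = 82.222222
Sxy = Σxy − (Σx)(Σy)/n = 1281.03 − 1062.864444 = 218.165556
b = Sxy/Sxx = 218.165556/82.222222 = 2.653365
a = ȳ − b·x̄ = 21.691111 − 2.653365·5.444444 = 7.245014
ŷ(2) = 7.245014 + 2.653365·2 = 12.551743
residual = y − ŷ = 11.22 − 12.551743 = -1.331743

-1.33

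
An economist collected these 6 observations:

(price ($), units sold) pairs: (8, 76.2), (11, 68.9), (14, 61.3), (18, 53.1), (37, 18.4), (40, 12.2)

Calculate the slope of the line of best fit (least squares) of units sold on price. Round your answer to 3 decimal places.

-1.949

n = 6, Σx = 128, Σy = 290.1, Σxy = 4350.3, Σx² = 3674
Sxx = Σx² − (Σx)²/n = 3674 − 2730.666667 = 943.333333
Sxy = Σxy − (Σx)(Σy)/n = 4350.3 − 6188.8 = -1838.5
b = Sxy/Sxx = -1838.5/943.333333 = -1.948940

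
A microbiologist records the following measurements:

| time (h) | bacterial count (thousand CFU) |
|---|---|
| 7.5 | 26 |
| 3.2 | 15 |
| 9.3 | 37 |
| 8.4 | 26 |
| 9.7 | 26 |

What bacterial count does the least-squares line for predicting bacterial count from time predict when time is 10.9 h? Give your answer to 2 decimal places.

34.06

n = 5, Σx = 38.1, Σy = 130, Σxy = 1057.7, Σx² = 317.63
Sxx = Σx² − (Σx)²/n = 317.63 − 290.322 = 27.308
Sxy = Σxy − (Σx)(Σy)/n = 1057.7 − 990.6 = 67.1
b = Sxy/Sxx = 67.1/27.308 = 2.457155
a = ȳ − b·x̄ = 26 − 2.457155·7.62 = 7.276476
ŷ(10.9) = a + b·10.9 = 7.276476 + 2.457155·10.9 = 34.059470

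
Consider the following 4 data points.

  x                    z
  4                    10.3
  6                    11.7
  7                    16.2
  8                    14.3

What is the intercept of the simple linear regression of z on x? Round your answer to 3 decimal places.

5.214

n = 4, Σx = 25, Σy = 52.5, Σxy = 339.2, Σx² = 165
Sxx = Σx² − (Σx)²/n = 165 − 156.25 = 8.75
Sxy = Σxy − (Σx)(Σy)/n = 339.2 − 328.125 = 11.075
b = Sxy/Sxx = 11.075/8.75 = 1.265714
a = ȳ − b·x̄ = 13.125 − 1.265714·6.25 = 5.214286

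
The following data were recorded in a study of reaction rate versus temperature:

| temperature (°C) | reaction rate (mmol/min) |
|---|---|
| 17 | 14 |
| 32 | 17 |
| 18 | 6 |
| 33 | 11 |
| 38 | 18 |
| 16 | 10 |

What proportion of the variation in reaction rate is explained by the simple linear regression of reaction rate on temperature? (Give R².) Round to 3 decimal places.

0.438

n = 6, Σx = 154, Σy = 76, Σxy = 2097, Σx² = 4426, Σy² = 1066
Sxx = Σx² − (Σx)²/n = 4426 − 3952.666667 = 473.333333
Sxy = Σxy − (Σx)(Σy)/n = 2097 − 1950.666667 = 146.333333
Syy = Σy² − (Σy)²/n = 1066 − 962.666667 = 103.333333
R² = Sxy²/(Sxx·Syy) = (146.333333)²/(473.333333·103.333333) = 0.437803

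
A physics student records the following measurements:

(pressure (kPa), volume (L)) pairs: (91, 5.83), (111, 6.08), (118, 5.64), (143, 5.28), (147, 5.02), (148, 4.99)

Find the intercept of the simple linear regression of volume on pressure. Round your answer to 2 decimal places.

n = 6, Σx = 758, Σy = 32.84, Σxy = 4102.43, Σx² = 98488
Sxx = Σx² − (Σx)²/n = 98488 − 95760.666667 = 2727.333333
Sxy = Σxy − (Σx)(Σy)/n = 4102.43 − 4148.786667 = -46.356667
b = Sxy/Sxx = -46.356667/2727.333333 = -0.016997
a = ȳ − b·x̄ = 5.473333 − (-0.016997)·126.333333 = 7.620629

7.62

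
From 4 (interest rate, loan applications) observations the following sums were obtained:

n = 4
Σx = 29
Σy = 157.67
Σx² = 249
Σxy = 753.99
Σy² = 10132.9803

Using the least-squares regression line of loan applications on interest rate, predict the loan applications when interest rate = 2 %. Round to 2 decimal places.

Sxx = Σx² − (Σx)²/n = 249 − 210.25 = 38.75
Sxy = Σxy − (Σx)(Σy)/n = 753.99 − 1143.1075 = -389.1175
b = Sxy/Sxx = -389.1175/38.75 = -10.041742
a = ȳ − b·x̄ = 39.4175 − (-10.041742)·7.25 = 112.220129
ŷ(2) = a + b·2 = 112.220129 + (-10.041742)·2 = 92.136645

92.14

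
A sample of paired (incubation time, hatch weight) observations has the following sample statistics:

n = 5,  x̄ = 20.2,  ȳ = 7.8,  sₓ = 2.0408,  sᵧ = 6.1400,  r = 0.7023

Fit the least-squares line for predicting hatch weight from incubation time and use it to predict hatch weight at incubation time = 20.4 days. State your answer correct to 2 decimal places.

b = r · sᵧ/sₓ = 0.7023 · 6.14/2.0408 = 2.112957
a = ȳ − b·x̄ = 7.8 − 2.112957·20.2 = -34.881725
ŷ(20.4) = a + b·20.4 = -34.881725 + 2.112957·20.4 = 8.222591

8.22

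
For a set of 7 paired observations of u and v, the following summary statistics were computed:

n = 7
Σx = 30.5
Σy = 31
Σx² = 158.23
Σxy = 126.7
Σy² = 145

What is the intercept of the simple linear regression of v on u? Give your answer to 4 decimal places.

5.8682

Sxx = Σx² − (Σx)²/n = 158.23 − 132.892857 = 25.337143
Sxy = Σxy − (Σx)(Σy)/n = 126.7 − 135.071429 = -8.371429
b = Sxy/Sxx = -8.371429/25.337143 = -0.330401
a = ȳ − b·x̄ = 4.428571 − (-0.330401)·4.357143 = 5.868178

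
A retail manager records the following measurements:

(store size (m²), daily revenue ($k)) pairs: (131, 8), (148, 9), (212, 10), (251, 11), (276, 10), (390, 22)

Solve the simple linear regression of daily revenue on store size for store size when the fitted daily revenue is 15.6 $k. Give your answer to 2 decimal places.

315.85

n = 6, Σx = 1408, Σy = 70, Σxy = 18601, Σx² = 375286
Sxx = Σx² − (Σx)²/n = 375286 − 330410.666667 = 44875.333333
Sxy = Σxy − (Σx)(Σy)/n = 18601 − 16426.666667 = 2174.333333
b = Sxy/Sxx = 2174.333333/44875.333333 = 0.048453
a = ȳ − b·x̄ = 11.666667 − 0.048453·234.666667 = 0.296421
Set a + b·x = 15.6: x = (15.6 − 0.296421) / 0.048453 = 315.845409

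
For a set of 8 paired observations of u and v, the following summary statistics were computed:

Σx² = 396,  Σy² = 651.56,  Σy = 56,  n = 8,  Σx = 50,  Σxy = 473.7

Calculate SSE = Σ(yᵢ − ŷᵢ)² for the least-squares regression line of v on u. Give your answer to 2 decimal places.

76.31

Sxx = Σx² − (Σx)²/n = 396 − 312.5 = 83.5
Sxy = Σxy − (Σx)(Σy)/n = 473.7 − 350 = 123.7
Syy = Σy² − (Σy)²/n = 651.56 − 392 = 259.56
b = Sxy/Sxx = 123.7/83.5 = 1.481437
SSE = Syy − b·Sxy = 259.56 − 1.481437·123.7 = 76.306228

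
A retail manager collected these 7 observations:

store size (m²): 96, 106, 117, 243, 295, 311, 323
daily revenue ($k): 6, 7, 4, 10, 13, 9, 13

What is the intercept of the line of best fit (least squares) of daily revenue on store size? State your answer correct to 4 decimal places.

2.6928

n = 7, Σx = 1491, Σy = 62, Σxy = 15049, Σx² = 381265
Sxx = Σx² − (Σx)²/n = 381265 − 317583 = 63682
Sxy = Σxy − (Σx)(Σy)/n = 15049 − 13206 = 1843
b = Sxy/Sxx = 1843/63682 = 0.028941
a = ȳ − b·x̄ = 8.857143 − 0.028941·213 = 2.692779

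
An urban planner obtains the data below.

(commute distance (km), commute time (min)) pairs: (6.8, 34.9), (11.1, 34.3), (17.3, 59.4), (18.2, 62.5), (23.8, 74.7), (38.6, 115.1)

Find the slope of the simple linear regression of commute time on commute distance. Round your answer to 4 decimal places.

n = 6, Σx = 115.8, Σy = 380.9, Σxy = 9003.89, Σx² = 2856.38
Sxx = Σx² − (Σx)²/n = 2856.38 − 2234.94 = 621.44
Sxy = Σxy − (Σx)(Σy)/n = 9003.89 − 7351.37 = 1652.52
b = Sxy/Sxx = 1652.52/621.44 = 2.659179

2.6592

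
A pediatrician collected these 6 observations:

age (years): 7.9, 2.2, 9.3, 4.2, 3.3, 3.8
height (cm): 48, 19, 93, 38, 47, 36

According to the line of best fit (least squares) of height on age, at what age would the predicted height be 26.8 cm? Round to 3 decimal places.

2.467

n = 6, Σx = 30.7, Σy = 281, Σxy = 1737.4, Σx² = 196.71
Sxx = Σx² − (Σx)²/n = 196.71 − 157.081667 = 39.628333
Sxy = Σxy − (Σx)(Σy)/n = 1737.4 − 1437.783333 = 299.616667
b = Sxy/Sxx = 299.616667/39.628333 = 7.560668
a = ȳ − b·x̄ = 46.833333 − 7.560668·5.116667 = 8.147916
Set a + b·x = 26.8: x = (26.8 − 8.147916) / 7.560668 = 2.466989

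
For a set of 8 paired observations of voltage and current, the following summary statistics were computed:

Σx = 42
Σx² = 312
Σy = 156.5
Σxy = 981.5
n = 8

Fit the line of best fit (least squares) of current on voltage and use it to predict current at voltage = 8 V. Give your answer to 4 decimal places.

Sxx = Σx² − (Σx)²/n = 312 − 220.5 = 91.5
Sxy = Σxy − (Σx)(Σy)/n = 981.5 − 821.625 = 159.875
b = Sxy/Sxx = 159.875/91.5 = 1.747268
a = ȳ − b·x̄ = 19.5625 − 1.747268·5.25 = 10.389344
ŷ(8) = a + b·8 = 10.389344 + 1.747268·8 = 24.367486

24.3675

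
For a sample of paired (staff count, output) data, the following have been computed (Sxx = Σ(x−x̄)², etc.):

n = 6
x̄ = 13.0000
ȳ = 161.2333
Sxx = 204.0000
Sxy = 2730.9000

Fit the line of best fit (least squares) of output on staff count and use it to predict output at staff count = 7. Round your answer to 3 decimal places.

80.913

b = Sxy/Sxx = 2730.9/204 = 13.386765
a = ȳ − b·x̄ = 161.2333 − 13.386765·13 = -12.794641
ŷ(7) = a + b·7 = -12.794641 + 13.386765·7 = 80.912712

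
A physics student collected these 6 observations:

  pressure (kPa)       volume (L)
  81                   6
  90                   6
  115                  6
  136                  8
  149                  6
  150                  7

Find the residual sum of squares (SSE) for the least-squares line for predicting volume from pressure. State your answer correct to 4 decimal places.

n = 6, Σx = 721, Σy = 39, Σxy = 4748, Σx² = 91083, Σy² = 257
Sxx = Σx² − (Σx)²/n = 91083 − 86640.166667 = 4442.833333
Sxy = Σxy − (Σx)(Σy)/n = 4748 − 4686.5 = 61.5
Syy = Σy² − (Σy)²/n = 257 − 253.5 = 3.5
b = Sxy/Sxx = 61.5/4442.833333 = 0.013843
SSE = Syy − b·Sxy = 3.5 − 0.013843·61.5 = 2.648685

2.6487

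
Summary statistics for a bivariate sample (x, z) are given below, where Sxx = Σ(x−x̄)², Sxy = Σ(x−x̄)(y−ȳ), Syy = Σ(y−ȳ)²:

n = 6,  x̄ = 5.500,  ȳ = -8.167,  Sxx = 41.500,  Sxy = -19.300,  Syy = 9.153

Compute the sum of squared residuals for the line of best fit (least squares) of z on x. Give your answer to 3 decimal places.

b = Sxy/Sxx = -19.3/41.5 = -0.465060
SSE = Syy − b·Sxy = 9.153 − (-0.465060)·(-19.3) = 0.177337

0.177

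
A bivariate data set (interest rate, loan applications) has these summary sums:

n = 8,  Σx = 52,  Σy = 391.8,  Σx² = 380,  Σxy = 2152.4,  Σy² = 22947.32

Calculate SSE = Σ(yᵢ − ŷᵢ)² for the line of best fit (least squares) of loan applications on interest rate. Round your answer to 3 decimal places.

Sxx = Σx² − (Σx)²/n = 380 − 338 = 42
Sxy = Σxy − (Σx)(Σy)/n = 2152.4 − 2546.7 = -394.3
Syy = Σy² − (Σy)²/n = 22947.32 − 19188.405 = 3758.915
b = Sxy/Sxx = -394.3/42 = -9.388095
SSE = Syy − b·Sxy = 3758.915 − (-9.388095)·(-394.3) = 57.189048

57.189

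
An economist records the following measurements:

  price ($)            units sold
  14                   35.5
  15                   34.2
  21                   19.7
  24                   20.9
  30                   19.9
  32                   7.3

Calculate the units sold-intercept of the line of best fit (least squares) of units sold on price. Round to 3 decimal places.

n = 6, Σx = 136, Σy = 137.5, Σxy = 2755.9, Σx² = 3362
Sxx = Σx² − (Σx)²/n = 3362 − 3082.666667 = 279.333333
Sxy = Σxy − (Σx)(Σy)/n = 2755.9 − 3116.666667 = -360.766667
b = Sxy/Sxx = -360.766667/279.333333 = -1.291527
a = ȳ − b·x̄ = 22.916667 − (-1.291527)·22.666667 = 52.191289

52.191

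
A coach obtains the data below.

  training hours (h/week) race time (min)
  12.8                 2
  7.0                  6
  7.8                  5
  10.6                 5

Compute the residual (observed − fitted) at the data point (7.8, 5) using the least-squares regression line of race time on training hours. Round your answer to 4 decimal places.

-0.5139

n = 4, Σx = 38.2, Σy = 18, Σxy = 159.6, Σx² = 386.04
Sxx = Σx² − (Σx)²/n = 386.04 − 364.81 = 21.23
Sxy = Σxy − (Σx)(Σy)/n = 159.6 − 171.9 = -12.3
b = Sxy/Sxx = -12.3/21.23 = -0.579369
a = ȳ − b·x̄ = 4.5 − (-0.579369)·9.55 = 10.032972
ŷ(7.8) = 10.032972 + (-0.579369)·7.8 = 5.513895
residual = y − ŷ = 5 − 5.513895 = -0.513895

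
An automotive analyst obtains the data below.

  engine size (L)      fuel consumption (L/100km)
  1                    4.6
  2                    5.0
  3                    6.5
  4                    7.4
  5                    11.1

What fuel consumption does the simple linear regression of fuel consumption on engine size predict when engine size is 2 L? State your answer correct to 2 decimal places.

n = 5, Σx = 15, Σy = 34.6, Σxy = 119.2, Σx² = 55
Sxx = Σx² − (Σx)²/n = 55 − 45 = 10
Sxy = Σxy − (Σx)(Σy)/n = 119.2 − 103.8 = 15.4
b = Sxy/Sxx = 15.4/10 = 1.54
a = ȳ − b·x̄ = 6.92 − 1.54·3 = 2.3
ŷ(2) = a + b·2 = 2.3 + 1.54·2 = 5.38

5.38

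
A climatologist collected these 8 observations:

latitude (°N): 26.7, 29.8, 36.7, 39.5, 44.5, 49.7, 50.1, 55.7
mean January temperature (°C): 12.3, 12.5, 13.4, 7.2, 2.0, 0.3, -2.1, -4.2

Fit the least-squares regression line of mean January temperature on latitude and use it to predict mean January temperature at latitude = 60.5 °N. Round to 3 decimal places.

n = 8, Σx = 332.7, Σy = 41.4, Σxy = 1241.85, Σx² = 14570.91
Sxx = Σx² − (Σx)²/n = 14570.91 − 13836.16125 = 734.74875
Sxy = Σxy − (Σx)(Σy)/n = 1241.85 − 1721.7225 = -479.8725
b = Sxy/Sxx = -479.8725/734.74875 = -0.653111
a = ȳ − b·x̄ = 5.175 − (-0.653111)·41.5875 = 32.336254
ŷ(60.5) = a + b·60.5 = 32.336254 + (-0.653111)·60.5 = -7.176962

-7.177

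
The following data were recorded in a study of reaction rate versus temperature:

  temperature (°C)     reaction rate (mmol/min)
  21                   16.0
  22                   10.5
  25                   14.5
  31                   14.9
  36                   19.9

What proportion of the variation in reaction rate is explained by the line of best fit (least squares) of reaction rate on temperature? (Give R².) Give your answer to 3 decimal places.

n = 5, Σx = 135, Σy = 75.8, Σxy = 2107.8, Σx² = 3807, Σy² = 1194.52
Sxx = Σx² − (Σx)²/n = 3807 − 3645 = 162
Sxy = Σxy − (Σx)(Σy)/n = 2107.8 − 2046.6 = 61.2
Syy = Σy² − (Σy)²/n = 1194.52 − 1149.128 = 45.392
R² = Sxy²/(Sxx·Syy) = (61.2)²/(162·45.392) = 0.509341

0.509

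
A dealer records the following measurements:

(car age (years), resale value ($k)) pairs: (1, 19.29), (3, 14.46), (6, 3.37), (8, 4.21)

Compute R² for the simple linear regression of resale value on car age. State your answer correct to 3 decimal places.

0.907

n = 4, Σx = 18, Σy = 41.33, Σxy = 116.57, Σx² = 110, Σy² = 610.2767
Sxx = Σx² − (Σx)²/n = 110 − 81 = 29
Sxy = Σxy − (Σx)(Σy)/n = 116.57 − 185.985 = -69.415
Syy = Σy² − (Σy)²/n = 610.2767 − 427.042225 = 183.234475
R² = Sxy²/(Sxx·Syy) = (-69.415)²/(29·183.234475) = 0.906779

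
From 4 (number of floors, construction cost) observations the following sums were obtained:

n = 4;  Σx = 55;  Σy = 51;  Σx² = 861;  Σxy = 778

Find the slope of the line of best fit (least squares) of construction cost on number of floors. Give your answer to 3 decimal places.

Sxx = Σx² − (Σx)²/n = 861 − 756.25 = 104.75
Sxy = Σxy − (Σx)(Σy)/n = 778 − 701.25 = 76.75
b = Sxy/Sxx = 76.75/104.75 = 0.732697

0.733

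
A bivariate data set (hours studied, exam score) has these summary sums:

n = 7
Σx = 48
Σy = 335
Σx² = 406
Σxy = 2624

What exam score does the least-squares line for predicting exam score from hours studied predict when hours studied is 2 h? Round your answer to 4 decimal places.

27.2007

Sxx = Σx² − (Σx)²/n = 406 − 329.142857 = 76.857143
Sxy = Σxy − (Σx)(Σy)/n = 2624 − 2297.142857 = 326.857143
b = Sxy/Sxx = 326.857143/76.857143 = 4.252788
a = ȳ − b·x̄ = 47.857143 − 4.252788·6.857143 = 18.695167
ŷ(2) = a + b·2 = 18.695167 + 4.252788·2 = 27.200743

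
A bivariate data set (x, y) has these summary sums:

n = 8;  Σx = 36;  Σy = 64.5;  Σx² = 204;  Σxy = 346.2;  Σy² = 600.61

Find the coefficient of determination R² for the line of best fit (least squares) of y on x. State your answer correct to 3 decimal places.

Sxx = Σx² − (Σx)²/n = 204 − 162 = 42
Sxy = Σxy − (Σx)(Σy)/n = 346.2 − 290.25 = 55.95
Syy = Σy² − (Σy)²/n = 600.61 − 520.03125 = 80.57875
R² = Sxy²/(Sxx·Syy) = (55.95)²/(42·80.57875) = 0.924976

0.925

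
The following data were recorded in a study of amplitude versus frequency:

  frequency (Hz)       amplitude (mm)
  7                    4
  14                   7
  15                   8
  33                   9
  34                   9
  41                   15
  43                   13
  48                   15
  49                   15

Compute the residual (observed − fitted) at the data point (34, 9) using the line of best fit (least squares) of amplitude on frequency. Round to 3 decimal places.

-2.146

n = 9, Σx = 284, Σy = 95, Σxy = 3478, Σx² = 10950
Sxx = Σx² − (Σx)²/n = 10950 − 8961.777778 = 1988.222222
Sxy = Σxy − (Σx)(Σy)/n = 3478 − 2997.777778 = 480.222222
b = Sxy/Sxx = 480.222222/1988.222222 = 0.241533
a = ȳ − b·x̄ = 10.555556 − 0.241533·31.555556 = 2.933833
ŷ(34) = 2.933833 + 0.241533·34 = 11.145971
residual = y − ŷ = 9 − 11.145971 = -2.145971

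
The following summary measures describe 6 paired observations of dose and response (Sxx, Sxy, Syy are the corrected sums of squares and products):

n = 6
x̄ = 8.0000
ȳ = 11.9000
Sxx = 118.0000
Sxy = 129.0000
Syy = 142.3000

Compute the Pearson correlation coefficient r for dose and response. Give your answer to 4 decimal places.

0.9955

r = Sxy/√(Sxx·Syy) = 129/√(16791.4) = 129/129.581635 = 0.995511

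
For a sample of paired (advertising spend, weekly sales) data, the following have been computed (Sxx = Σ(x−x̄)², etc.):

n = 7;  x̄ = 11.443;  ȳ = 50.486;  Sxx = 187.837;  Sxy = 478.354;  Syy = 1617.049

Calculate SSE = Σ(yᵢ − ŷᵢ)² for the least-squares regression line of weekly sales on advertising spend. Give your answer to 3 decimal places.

b = Sxy/Sxx = 478.354/187.837 = 2.546644
SSE = Syy − b·Sxy = 1617.049 − 2.546644·478.354 = 398.851577

398.852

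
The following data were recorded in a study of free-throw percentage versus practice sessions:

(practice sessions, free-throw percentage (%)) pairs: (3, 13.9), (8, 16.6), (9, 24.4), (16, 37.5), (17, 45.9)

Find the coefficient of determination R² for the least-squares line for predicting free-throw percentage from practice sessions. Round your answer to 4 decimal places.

n = 5, Σx = 53, Σy = 138.3, Σxy = 1774.4, Σx² = 699, Σy² = 4577.19
Sxx = Σx² − (Σx)²/n = 699 − 561.8 = 137.2
Sxy = Σxy − (Σx)(Σy)/n = 1774.4 − 1465.98 = 308.42
Syy = Σy² − (Σy)²/n = 4577.19 − 3825.378 = 751.812
R² = Sxy²/(Sxx·Syy) = (308.42)²/(137.2·751.812) = 0.922193

0.9222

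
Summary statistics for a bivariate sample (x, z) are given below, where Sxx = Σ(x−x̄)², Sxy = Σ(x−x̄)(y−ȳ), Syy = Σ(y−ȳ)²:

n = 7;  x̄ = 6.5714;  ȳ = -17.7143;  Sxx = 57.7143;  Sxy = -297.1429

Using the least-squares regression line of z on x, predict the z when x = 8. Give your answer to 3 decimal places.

b = Sxy/Sxx = -297.1429/57.7143 = -5.148514
a = ȳ − b·x̄ = -17.7143 − (-5.148514)·6.5714 = 16.118647
ŷ(8) = a + b·8 = 16.118647 + (-5.148514)·8 = -25.069468

-25.069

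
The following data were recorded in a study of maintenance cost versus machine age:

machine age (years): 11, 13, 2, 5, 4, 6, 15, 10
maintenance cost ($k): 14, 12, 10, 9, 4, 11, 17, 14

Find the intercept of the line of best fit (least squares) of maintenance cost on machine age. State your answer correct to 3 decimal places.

5.861

n = 8, Σx = 66, Σy = 91, Σxy = 852, Σx² = 696
Sxx = Σx² − (Σx)²/n = 696 − 544.5 = 151.5
Sxy = Σxy − (Σx)(Σy)/n = 852 − 750.75 = 101.25
b = Sxy/Sxx = 101.25/151.5 = 0.668317
a = ȳ − b·x̄ = 11.375 − 0.668317·8.25 = 5.861386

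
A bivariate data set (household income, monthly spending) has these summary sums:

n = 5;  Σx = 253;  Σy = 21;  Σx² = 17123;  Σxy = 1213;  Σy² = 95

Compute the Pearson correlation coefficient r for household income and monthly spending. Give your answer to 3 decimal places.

Sxx = Σx² − (Σx)²/n = 17123 − 12801.8 = 4321.2
Sxy = Σxy − (Σx)(Σy)/n = 1213 − 1062.6 = 150.4
Syy = Σy² − (Σy)²/n = 95 − 88.2 = 6.8
r = Sxy/√(Sxx·Syy) = 150.4/√(29384.16) = 150.4/171.418085 = 0.877387

0.877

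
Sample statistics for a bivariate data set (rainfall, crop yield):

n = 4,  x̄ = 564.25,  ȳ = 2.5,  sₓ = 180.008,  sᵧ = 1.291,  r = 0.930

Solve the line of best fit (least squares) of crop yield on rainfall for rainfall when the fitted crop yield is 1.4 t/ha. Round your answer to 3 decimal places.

399.329

b = r · sᵧ/sₓ = 0.93 · 1.291/180.008 = 0.006670
a = ȳ − b·x̄ = 2.5 − 0.006670·564.25 = -1.263474
Set a + b·x = 1.4: x = (1.4 − (-1.263474)) / 0.006670 = 399.329250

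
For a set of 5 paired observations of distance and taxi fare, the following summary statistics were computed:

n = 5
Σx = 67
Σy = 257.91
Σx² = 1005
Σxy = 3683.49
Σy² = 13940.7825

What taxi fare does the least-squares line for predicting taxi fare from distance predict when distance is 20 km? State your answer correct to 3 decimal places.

Sxx = Σx² − (Σx)²/n = 1005 − 897.8 = 107.2
Sxy = Σxy − (Σx)(Σy)/n = 3683.49 − 3455.994 = 227.496
b = Sxy/Sxx = 227.496/107.2 = 2.122164
a = ȳ − b·x̄ = 51.582 − 2.122164·13.4 = 23.145
ŷ(20) = a + b·20 = 23.145 + 2.122164·20 = 65.588284

65.588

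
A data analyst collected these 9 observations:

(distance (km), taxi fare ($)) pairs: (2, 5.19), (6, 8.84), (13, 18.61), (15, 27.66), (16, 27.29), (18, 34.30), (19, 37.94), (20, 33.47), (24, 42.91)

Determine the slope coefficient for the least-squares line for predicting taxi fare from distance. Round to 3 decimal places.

1.825

n = 9, Σx = 133, Σy = 236.21, Σxy = 4194.39, Σx² = 2351
Sxx = Σx² − (Σx)²/n = 2351 − 1965.444444 = 385.555556
Sxy = Σxy − (Σx)(Σy)/n = 4194.39 − 3490.658889 = 703.731111
b = Sxy/Sxx = 703.731111/385.555556 = 1.825239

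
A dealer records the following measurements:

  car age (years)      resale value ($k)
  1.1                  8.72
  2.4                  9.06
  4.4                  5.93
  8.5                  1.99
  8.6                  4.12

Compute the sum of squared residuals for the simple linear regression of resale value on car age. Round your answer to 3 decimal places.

3.845

n = 5, Σx = 25, Σy = 29.82, Σxy = 109.775, Σx² = 172.54, Σy² = 214.2214
Sxx = Σx² − (Σx)²/n = 172.54 − 125 = 47.54
Sxy = Σxy − (Σx)(Σy)/n = 109.775 − 149.1 = -39.325
Syy = Σy² − (Σy)²/n = 214.2214 − 177.84648 = 36.37492
b = Sxy/Sxx = -39.325/47.54 = -0.827198
SSE = Syy − b·Sxy = 36.37492 − (-0.827198)·(-39.325) = 3.845353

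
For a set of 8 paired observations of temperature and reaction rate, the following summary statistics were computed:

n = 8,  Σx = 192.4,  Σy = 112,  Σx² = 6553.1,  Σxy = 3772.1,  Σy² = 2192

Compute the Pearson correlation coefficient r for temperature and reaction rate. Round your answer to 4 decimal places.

Sxx = Σx² − (Σx)²/n = 6553.1 − 4627.22 = 1925.88
Sxy = Σxy − (Σx)(Σy)/n = 3772.1 − 2693.6 = 1078.5
Syy = Σy² − (Σy)²/n = 2192 − 1568 = 624
r = Sxy/√(Sxx·Syy) = 1078.5/√(1201749.12) = 1078.5/1096.243185 = 0.983815

0.9838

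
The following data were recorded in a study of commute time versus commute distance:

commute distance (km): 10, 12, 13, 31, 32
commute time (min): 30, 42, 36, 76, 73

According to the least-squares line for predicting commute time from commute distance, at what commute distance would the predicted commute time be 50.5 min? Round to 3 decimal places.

n = 5, Σx = 98, Σy = 257, Σxy = 5964, Σx² = 2398
Sxx = Σx² − (Σx)²/n = 2398 − 1920.8 = 477.2
Sxy = Σxy − (Σx)(Σy)/n = 5964 − 5037.2 = 926.8
b = Sxy/Sxx = 926.8/477.2 = 1.942163
a = ȳ − b·x̄ = 51.4 − 1.942163·19.6 = 13.333613
Set a + b·x = 50.5: x = (50.5 − 13.333613) / 1.942163 = 19.136599

19.137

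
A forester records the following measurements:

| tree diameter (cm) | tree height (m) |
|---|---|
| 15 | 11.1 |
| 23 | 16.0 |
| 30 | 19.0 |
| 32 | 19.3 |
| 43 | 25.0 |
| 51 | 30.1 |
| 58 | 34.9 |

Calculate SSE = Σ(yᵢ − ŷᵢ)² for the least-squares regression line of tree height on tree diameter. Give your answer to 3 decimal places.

2.936

n = 7, Σx = 252, Σy = 155.4, Σxy = 6356.4, Σx² = 10492, Σy² = 3861.72
Sxx = Σx² − (Σx)²/n = 10492 − 9072 = 1420
Sxy = Σxy − (Σx)(Σy)/n = 6356.4 − 5594.4 = 762
Syy = Σy² − (Σy)²/n = 3861.72 − 3449.88 = 411.84
b = Sxy/Sxx = 762/1420 = 0.536620
SSE = Syy − b·Sxy = 411.84 − 0.536620·762 = 2.935775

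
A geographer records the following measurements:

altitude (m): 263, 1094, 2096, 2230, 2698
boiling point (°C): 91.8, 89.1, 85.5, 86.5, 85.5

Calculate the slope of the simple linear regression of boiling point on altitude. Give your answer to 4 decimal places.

n = 5, Σx = 8381, Σy = 438.4, Σxy = 724400.8, Σx² = 17911325
Sxx = Σx² − (Σx)²/n = 17911325 − 14048232.2 = 3863092.8
Sxy = Σxy − (Σx)(Σy)/n = 724400.8 − 734846.08 = -10445.28
b = Sxy/Sxx = -10445.28/3863092.8 = -0.002704

-0.0027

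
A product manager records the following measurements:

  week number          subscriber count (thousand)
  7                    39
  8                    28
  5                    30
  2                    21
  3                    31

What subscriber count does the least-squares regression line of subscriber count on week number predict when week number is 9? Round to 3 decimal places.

n = 5, Σx = 25, Σy = 149, Σxy = 782, Σx² = 151
Sxx = Σx² − (Σx)²/n = 151 − 125 = 26
Sxy = Σxy − (Σx)(Σy)/n = 782 − 745 = 37
b = Sxy/Sxx = 37/26 = 1.423077
a = ȳ − b·x̄ = 29.8 − 1.423077·5 = 22.684615
ŷ(9) = a + b·9 = 22.684615 + 1.423077·9 = 35.492308

35.492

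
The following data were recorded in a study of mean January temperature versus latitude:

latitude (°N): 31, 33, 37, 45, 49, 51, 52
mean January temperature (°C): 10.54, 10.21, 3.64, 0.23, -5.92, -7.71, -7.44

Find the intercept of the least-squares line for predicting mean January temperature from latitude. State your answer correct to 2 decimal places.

n = 7, Σx = 298, Σy = 3.55, Σxy = -261.47, Σx² = 13150
Sxx = Σx² − (Σx)²/n = 13150 − 12686.285714 = 463.714286
Sxy = Σxy − (Σx)(Σy)/n = -261.47 − 151.128571 = -412.598571
b = Sxy/Sxx = -412.598571/463.714286 = -0.889769
a = ȳ − b·x̄ = 0.507143 − (-0.889769)·42.571429 = 38.385878

38.39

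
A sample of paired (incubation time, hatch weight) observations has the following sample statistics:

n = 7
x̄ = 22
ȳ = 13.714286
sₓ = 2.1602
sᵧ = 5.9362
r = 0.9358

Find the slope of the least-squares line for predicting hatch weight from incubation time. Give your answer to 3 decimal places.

2.572

b = r · sᵧ/sₓ = 0.9358 · 5.9362/2.1602 = 2.571566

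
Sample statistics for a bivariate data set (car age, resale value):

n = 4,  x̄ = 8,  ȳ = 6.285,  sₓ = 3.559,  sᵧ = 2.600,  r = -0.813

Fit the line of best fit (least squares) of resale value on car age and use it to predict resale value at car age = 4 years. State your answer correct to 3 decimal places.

8.661

b = r · sᵧ/sₓ = -0.813 · 2.6/3.559 = -0.593931
a = ȳ − b·x̄ = 6.285 − (-0.593931)·8 = 11.036447
ŷ(4) = a + b·4 = 11.036447 + (-0.593931)·4 = 8.660724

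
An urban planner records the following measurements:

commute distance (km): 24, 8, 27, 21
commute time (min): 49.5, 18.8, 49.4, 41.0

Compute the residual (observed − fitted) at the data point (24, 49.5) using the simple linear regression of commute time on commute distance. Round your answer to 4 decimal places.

n = 4, Σx = 80, Σy = 158.7, Σxy = 3533.2, Σx² = 1810
Sxx = Σx² − (Σx)²/n = 1810 − 1600 = 210
Sxy = Σxy − (Σx)(Σy)/n = 3533.2 − 3174 = 359.2
b = Sxy/Sxx = 359.2/210 = 1.710476
a = ȳ − b·x̄ = 39.675 − 1.710476·20 = 5.465476
ŷ(24) = 5.465476 + 1.710476·24 = 46.516905
residual = y − ŷ = 49.5 − 46.516905 = 2.983095

2.9831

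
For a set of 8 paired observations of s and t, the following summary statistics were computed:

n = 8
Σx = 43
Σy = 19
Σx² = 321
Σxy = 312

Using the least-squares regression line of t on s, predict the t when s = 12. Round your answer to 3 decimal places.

Sxx = Σx² − (Σx)²/n = 321 − 231.125 = 89.875
Sxy = Σxy − (Σx)(Σy)/n = 312 − 102.125 = 209.875
b = Sxy/Sxx = 209.875/89.875 = 2.335188
a = ȳ − b·x̄ = 2.375 − 2.335188·5.375 = -10.176634
ŷ(12) = a + b·12 = -10.176634 + 2.335188·12 = 17.845619

17.846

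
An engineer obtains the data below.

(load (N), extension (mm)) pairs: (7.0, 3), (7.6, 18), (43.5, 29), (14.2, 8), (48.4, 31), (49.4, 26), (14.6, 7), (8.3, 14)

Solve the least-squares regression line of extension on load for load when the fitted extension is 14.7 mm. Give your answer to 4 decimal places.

n = 8, Σx = 193, Σy = 136, Σxy = 4536.1, Σx² = 7265.62
Sxx = Σx² − (Σx)²/n = 7265.62 − 4656.125 = 2609.495
Sxy = Σxy − (Σx)(Σy)/n = 4536.1 − 3281 = 1255.1
b = Sxy/Sxx = 1255.1/2609.495 = 0.480974
a = ȳ − b·x̄ = 17 − 0.480974·24.125 = 5.396495
Set a + b·x = 14.7: x = (14.7 − 5.396495) / 0.480974 = 19.343040

19.3430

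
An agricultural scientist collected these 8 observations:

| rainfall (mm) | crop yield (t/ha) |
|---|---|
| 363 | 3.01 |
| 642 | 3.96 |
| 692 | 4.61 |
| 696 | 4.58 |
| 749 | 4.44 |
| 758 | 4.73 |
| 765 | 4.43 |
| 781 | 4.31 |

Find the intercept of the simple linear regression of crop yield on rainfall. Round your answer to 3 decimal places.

n = 8, Σx = 5446, Σy = 34.07, Σxy = 23678.71, Σx² = 3837964
Sxx = Σx² − (Σx)²/n = 3837964 − 3707364.5 = 130599.5
Sxy = Σxy − (Σx)(Σy)/n = 23678.71 − 23193.1525 = 485.5575
b = Sxy/Sxx = 485.5575/130599.5 = 0.003718
a = ȳ − b·x̄ = 4.25875 − 0.003718·680.75 = 1.727781

1.728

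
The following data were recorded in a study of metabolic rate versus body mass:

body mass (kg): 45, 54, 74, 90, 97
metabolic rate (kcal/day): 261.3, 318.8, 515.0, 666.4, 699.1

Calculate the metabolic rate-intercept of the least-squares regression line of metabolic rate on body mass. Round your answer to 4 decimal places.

-143.5043

n = 5, Σx = 360, Σy = 2460.6, Σxy = 194872.4, Σx² = 27926
Sxx = Σx² − (Σx)²/n = 27926 − 25920 = 2006
Sxy = Σxy − (Σx)(Σy)/n = 194872.4 − 177163.2 = 17709.2
b = Sxy/Sxx = 17709.2/2006 = 8.828116
a = ȳ − b·x̄ = 492.12 − 8.828116·72 = -143.504327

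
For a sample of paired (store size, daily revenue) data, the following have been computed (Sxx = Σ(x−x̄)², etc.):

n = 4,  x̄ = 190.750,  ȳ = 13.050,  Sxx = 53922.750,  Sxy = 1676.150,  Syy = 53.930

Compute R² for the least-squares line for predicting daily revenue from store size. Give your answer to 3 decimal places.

R² = Sxy²/(Sxx·Syy) = (1676.15)²/(53922.75·53.93) = 0.966103

0.966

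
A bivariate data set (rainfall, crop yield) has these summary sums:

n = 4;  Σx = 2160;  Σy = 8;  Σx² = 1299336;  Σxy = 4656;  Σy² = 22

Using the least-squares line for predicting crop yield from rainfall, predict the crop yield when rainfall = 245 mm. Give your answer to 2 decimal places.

1.25

Sxx = Σx² − (Σx)²/n = 1299336 − 1166400 = 132936
Sxy = Σxy − (Σx)(Σy)/n = 4656 − 4320 = 336
b = Sxy/Sxx = 336/132936 = 0.002528
a = ȳ − b·x̄ = 2 − 0.002528·540 = 0.635133
ŷ(245) = a + b·245 = 0.635133 + 0.002528·245 = 1.254378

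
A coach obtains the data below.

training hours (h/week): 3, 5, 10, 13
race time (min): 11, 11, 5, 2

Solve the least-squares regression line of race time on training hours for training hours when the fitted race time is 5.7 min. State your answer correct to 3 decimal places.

9.351

n = 4, Σx = 31, Σy = 29, Σxy = 164, Σx² = 303
Sxx = Σx² − (Σx)²/n = 303 − 240.25 = 62.75
Sxy = Σxy − (Σx)(Σy)/n = 164 − 224.75 = -60.75
b = Sxy/Sxx = -60.75/62.75 = -0.968127
a = ȳ − b·x̄ = 7.25 − (-0.968127)·7.75 = 14.752988
Set a + b·x = 5.7: x = (5.7 − 14.752988) / (-0.968127) = 9.351029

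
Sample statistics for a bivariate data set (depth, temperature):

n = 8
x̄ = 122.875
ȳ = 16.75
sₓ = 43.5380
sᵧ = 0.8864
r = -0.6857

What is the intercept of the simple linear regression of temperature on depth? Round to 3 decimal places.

18.465

b = r · sᵧ/sₓ = -0.6857 · 0.8864/43.538 = -0.013960
a = ȳ − b·x̄ = 16.75 − (-0.013960)·122.875 = 18.465375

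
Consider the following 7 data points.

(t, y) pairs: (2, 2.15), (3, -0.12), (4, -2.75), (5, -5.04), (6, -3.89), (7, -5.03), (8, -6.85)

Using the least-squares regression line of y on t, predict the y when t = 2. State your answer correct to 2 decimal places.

n = 7, Σx = 35, Σy = -21.53, Σxy = -145.61, Σx² = 203
Sxx = Σx² − (Σx)²/n = 203 − 175 = 28
Sxy = Σxy − (Σx)(Σy)/n = -145.61 − (-107.65) = -37.96
b = Sxy/Sxx = -37.96/28 = -1.355714
a = ȳ − b·x̄ = -3.075714 − (-1.355714)·5 = 3.702857
ŷ(2) = a + b·2 = 3.702857 + (-1.355714)·2 = 0.991429

0.99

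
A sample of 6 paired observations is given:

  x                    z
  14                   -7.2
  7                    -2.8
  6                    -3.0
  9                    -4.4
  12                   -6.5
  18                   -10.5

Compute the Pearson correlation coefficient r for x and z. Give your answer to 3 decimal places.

n = 6, Σx = 66, Σy = -34.4, Σxy = -445, Σx² = 830, Σy² = 240.54
Sxx = Σx² − (Σx)²/n = 830 − 726 = 104
Sxy = Σxy − (Σx)(Σy)/n = -445 − (-378.4) = -66.6
Syy = Σy² − (Σy)²/n = 240.54 − 197.226667 = 43.313333
r = Sxy/√(Sxx·Syy) = -66.6/√(4504.586667) = -66.6/67.116218 = -0.992309

-0.992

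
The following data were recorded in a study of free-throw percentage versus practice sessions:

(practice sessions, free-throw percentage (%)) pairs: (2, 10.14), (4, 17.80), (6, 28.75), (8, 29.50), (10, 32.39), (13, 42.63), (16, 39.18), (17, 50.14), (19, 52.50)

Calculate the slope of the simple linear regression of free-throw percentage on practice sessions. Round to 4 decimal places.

2.2455

n = 9, Σx = 95, Σy = 303.03, Σxy = 3854.83, Σx² = 1295
Sxx = Σx² − (Σx)²/n = 1295 − 1002.777778 = 292.222222
Sxy = Σxy − (Σx)(Σy)/n = 3854.83 − 3198.65 = 656.18
b = Sxy/Sxx = 656.18/292.222222 = 2.245483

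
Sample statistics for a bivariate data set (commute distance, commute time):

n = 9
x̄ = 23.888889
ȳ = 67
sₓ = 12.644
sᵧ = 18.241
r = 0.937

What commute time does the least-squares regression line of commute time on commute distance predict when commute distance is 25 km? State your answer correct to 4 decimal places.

68.5020

b = r · sᵧ/sₓ = 0.937 · 18.241/12.644 = 1.351773
a = ȳ − b·x̄ = 67 − 1.351773·23.888889 = 34.707646
ŷ(25) = a + b·25 = 34.707646 + 1.351773·25 = 68.501970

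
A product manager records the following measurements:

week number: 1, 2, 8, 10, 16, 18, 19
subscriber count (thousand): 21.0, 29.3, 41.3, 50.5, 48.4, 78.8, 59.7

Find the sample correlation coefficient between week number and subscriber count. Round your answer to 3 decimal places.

n = 7, Σx = 74, Σy = 329, Σxy = 4242.1, Σx² = 1110, Σy² = 17671.52
Sxx = Σx² − (Σx)²/n = 1110 − 782.285714 = 327.714286
Sxy = Σxy − (Σx)(Σy)/n = 4242.1 − 3478 = 764.1
Syy = Σy² − (Σy)²/n = 17671.52 − 15463 = 2208.52
r = Sxy/√(Sxx·Syy) = 764.1/√(723763.554286) = 764.1/850.742943 = 0.898156

0.898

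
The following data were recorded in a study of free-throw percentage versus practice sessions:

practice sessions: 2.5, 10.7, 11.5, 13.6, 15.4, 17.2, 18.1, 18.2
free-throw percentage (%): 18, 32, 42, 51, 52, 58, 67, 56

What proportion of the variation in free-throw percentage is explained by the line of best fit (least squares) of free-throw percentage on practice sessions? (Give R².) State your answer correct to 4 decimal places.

n = 8, Σx = 107.2, Σy = 376, Σxy = 5594.3, Σx² = 1629.8, Σy² = 19406
Sxx = Σx² − (Σx)²/n = 1629.8 − 1436.48 = 193.32
Sxy = Σxy − (Σx)(Σy)/n = 5594.3 − 5038.4 = 555.9
Syy = Σy² − (Σy)²/n = 19406 − 17672 = 1734
R² = Sxy²/(Sxx·Syy) = (555.9)²/(193.32·1734) = 0.921865

0.9219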